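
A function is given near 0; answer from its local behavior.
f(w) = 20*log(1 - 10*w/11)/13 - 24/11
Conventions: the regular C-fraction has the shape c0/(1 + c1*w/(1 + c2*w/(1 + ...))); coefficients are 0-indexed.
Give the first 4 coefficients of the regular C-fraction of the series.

Taylor coefficients (expand at 0): a_0 = -24/11, a_1 = -200/143, a_2 = -1000/1573, a_3 = -20000/51909.
c0 = a_0 = -24/11. Peel one level at a time: if S = 1 + c*w/S' with S'(0) = 1, then c is the w-coefficient of S and S' = c*w/(S - 1).
S_1 = c0/f = 1 + (-25/39)*w + (2000/16731)*w^2 + ...; c1 = -25/39.
S_2 = c1*w/(S_1 - 1) = 1 + (80/429)*w + (-25/363)*w^2 + ...; c2 = 80/429.
S_3 = c2*w/(S_2 - 1) = 1 + (65/176)*w + ...; c3 = 65/176.

The regular C-fraction coefficients are [-24/11, -25/39, 80/429, 65/176].


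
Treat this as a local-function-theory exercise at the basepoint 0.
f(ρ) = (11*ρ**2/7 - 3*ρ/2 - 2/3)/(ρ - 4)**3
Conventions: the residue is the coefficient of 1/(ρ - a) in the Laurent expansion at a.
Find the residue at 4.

The residue is 11/7.

At the order-3 pole 4 set g(ρ) = (ρ - (4))^3*f(ρ) = 11*ρ**2/7 - 3*ρ/2 - 2/3.
Order-3 pole: residue = g''(a)/2; g''(4) = 22/7, so the residue is 11/7.


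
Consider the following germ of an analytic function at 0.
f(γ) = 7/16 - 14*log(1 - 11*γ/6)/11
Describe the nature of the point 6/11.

The point is a logarithmic branch point.

The term (-14/11)*log(1 - γ/(6/11)) has argument 1 - 6/11/(6/11) = 0 at 6/11: a logarithmic (infinitely-sheeted) branch point; the remaining terms are analytic or single-valued there.


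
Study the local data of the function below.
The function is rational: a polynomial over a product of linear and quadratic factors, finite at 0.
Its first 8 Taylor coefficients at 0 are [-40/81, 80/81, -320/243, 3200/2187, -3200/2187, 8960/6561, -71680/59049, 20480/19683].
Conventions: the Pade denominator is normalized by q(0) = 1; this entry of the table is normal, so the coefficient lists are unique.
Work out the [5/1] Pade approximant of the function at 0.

Taylor coefficients needed (read off): a_0 = -40/81, a_1 = 80/81, a_2 = -320/243, a_3 = 3200/2187, a_4 = -3200/2187, a_5 = 8960/6561, a_6 = -71680/59049.
Write the denominator as Q(h) = 1 + q1*h. Requiring Q*f - P = O(h^7) with deg P <= 5 kills the coefficients of h^6..h^6 in Q*f:
  h^6: a_6 + q1*a_5 = 0, i.e. -71680/59049 + (8960/6561)*q1 = 0.
Solving this linear system: q1 = 8/9.
The numerator is Q*f truncated at degree 5: P0 = a_0 = -40/81; P1 = a_1 + q1*a_0 = 400/729; P2 = a_2 + q1*a_1 = -320/729; P3 = a_3 + q1*a_2 = 640/2187; P4 = a_4 + q1*a_3 = -3200/19683; P5 = a_5 + q1*a_4 = 1280/19683.

The Pade approximant has numerator coefficients [-40/81, 400/729, -320/729, 640/2187, -3200/19683, 1280/19683]; denominator coefficients [1, 8/9].


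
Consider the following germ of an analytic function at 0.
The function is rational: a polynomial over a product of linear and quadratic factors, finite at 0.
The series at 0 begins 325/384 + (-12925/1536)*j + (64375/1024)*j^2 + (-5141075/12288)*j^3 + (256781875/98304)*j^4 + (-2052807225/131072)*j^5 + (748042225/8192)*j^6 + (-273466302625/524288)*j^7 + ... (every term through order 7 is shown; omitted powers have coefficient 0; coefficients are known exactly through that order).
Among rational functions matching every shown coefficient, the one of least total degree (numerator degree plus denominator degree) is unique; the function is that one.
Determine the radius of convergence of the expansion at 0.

No rational of total degree below 6 reproduces all 8 coefficients; solving the [1/5] Pade equations on them gives f(j) = (3*j/2 - 13/6)/((j - 4)**3*(j + 1/5)**2), whose expansion matches every shown term.
Denominator factor (j + 1/5)^2: pole of order 2 at -1/5, modulus 1/5.
Denominator factor (j - 4)^3: pole of order 3 at 4, modulus 4.
The radius of convergence is the smallest modulus among the singular points: 1/5.

The radius of convergence is 1/5.


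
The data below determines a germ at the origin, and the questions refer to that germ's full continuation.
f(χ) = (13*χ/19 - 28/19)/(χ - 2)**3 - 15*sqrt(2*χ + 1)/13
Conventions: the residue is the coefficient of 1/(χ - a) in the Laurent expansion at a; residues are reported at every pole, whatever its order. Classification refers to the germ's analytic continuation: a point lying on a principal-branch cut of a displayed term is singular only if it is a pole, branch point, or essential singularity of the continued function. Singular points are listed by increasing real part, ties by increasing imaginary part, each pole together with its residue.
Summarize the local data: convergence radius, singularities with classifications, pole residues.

Denominator factor (χ - 2)^3: pole of order 3 at 2, modulus 2.
Branch term (-15/13)*sqrt(1 - χ/(-1/2)): its argument vanishes at χ = -1/2, a square-root branch point, modulus 1/2.
The radius of convergence is the smallest modulus among the singular points: 1/2.
The branch term is analytic at 2 and contributes nothing to the residue; only the rational part matters.
At the order-3 pole 2 set g(χ) = (χ - (2))^3*(rational part) = 13*χ/19 - 28/19.
Order-3 pole: residue = g''(a)/2; g''(2) = 0, so the residue is 0.
List the singular points by increasing real part (a conjugate pair: the negative imaginary part first).

Radius of convergence at 0: 1/2.
At -1/2: an algebraic (square-root) branch point.
At 2: a pole of order 3; residue 0.


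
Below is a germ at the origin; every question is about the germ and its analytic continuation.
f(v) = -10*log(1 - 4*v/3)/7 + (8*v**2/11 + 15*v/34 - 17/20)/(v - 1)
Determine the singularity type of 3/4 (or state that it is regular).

The point is a logarithmic branch point.

The term (-10/7)*log(1 - v/(3/4)) has argument 1 - 3/4/(3/4) = 0 at 3/4: a logarithmic (infinitely-sheeted) branch point; the remaining terms are analytic or single-valued there.


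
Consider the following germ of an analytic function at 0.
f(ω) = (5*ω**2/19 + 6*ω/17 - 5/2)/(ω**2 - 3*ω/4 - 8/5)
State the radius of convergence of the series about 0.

Denominator factor (ω**2 - 3*ω/4 - 8/5): discriminant 557/80, real irrational roots 3/8 + (1/40)*sqrt(2785) and 3/8 - (1/40)*sqrt(2785); poles of order 1, moduli 3/8 + (1/40)*sqrt(2785) and -3/8 + (1/40)*sqrt(2785).
The radius of convergence is the smallest modulus among the singular points: -3/8 + (1/40)*sqrt(2785).

The radius of convergence is -3/8 + (1/40)*sqrt(2785).


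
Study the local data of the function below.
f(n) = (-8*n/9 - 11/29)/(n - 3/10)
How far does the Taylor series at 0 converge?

The radius of convergence is 3/10.

Denominator factor (n - 3/10): pole of order 1 at 3/10, modulus 3/10.
The radius of convergence is the smallest modulus among the singular points: 3/10.


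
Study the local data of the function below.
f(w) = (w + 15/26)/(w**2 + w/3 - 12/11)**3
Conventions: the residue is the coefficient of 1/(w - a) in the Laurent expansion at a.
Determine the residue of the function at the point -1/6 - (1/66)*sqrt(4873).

The factor w**2 + w/3 - 12/11 splits as (w - a)(w - a') with a = -1/6 - (1/66)*sqrt(4873), a' = -1/6 + (1/66)*sqrt(4873). At the order-3 pole a set g(w) = (w - a)^3*f(w) = [w + 15/26] / (w - a')^3.
Order-3 pole: residue = g''(a)/2; g''(-1/6 - (1/66)*sqrt(4873)) = -(1881792/1130197991)*sqrt(4873), so the residue is -(940896/1130197991)*sqrt(4873).

The residue is -(940896/1130197991)*sqrt(4873).


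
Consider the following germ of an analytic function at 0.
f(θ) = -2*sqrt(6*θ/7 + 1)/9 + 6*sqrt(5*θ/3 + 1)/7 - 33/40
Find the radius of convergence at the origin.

The radius of convergence is 3/5.

Branch term (-2/9)*sqrt(1 - θ/(-7/6)): its argument vanishes at θ = -7/6, a square-root branch point, modulus 7/6.
Branch term (6/7)*sqrt(1 - θ/(-3/5)): its argument vanishes at θ = -3/5, a square-root branch point, modulus 3/5.
The radius of convergence is the smallest modulus among the singular points: 3/5.


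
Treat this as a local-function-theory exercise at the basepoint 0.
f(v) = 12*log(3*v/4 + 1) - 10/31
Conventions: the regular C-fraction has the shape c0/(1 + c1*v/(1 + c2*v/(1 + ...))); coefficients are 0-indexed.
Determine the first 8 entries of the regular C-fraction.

The regular C-fraction coefficients are [-10/31, 279/10, -1101/40, -5/2936, 553/1468, 1101/11060, 6093/22120, 711/5416].

Taylor coefficients (expand at 0): a_0 = -10/31, a_1 = 9, a_2 = -27/8, a_3 = 27/16, a_4 = -243/256, a_5 = 729/1280, a_6 = -729/2048, a_7 = 6561/28672.
c0 = a_0 = -10/31. Peel one level at a time: if S = 1 + c*v/S' with S'(0) = 1, then c is the v-coefficient of S and S' = c*v/(S - 1).
S_1 = c0/f = 1 + (279/10)*v + (307179/400)*v^2 + ...; c1 = 279/10.
S_2 = c1*v/(S_1 - 1) = 1 + (-1101/40)*v + (-3/64)*v^2 + ...; c2 = -1101/40.
S_3 = c2*v/(S_2 - 1) = 1 + (-5/2936)*v + (2765/4310048)*v^2 + ...; c3 = -5/2936.
S_4 = c3*v/(S_3 - 1) = 1 + (553/1468)*v + (-3/80)*v^2 + ...; c4 = 553/1468.
S_5 = c4*v/(S_4 - 1) = 1 + (1101/11060)*v + (-6708393/244647200)*v^2 + ...; c5 = 1101/11060.
S_6 = c5*v/(S_5 - 1) = 1 + (6093/22120)*v + (-81/2240)*v^2 + ...; c6 = 6093/22120.
S_7 = c6*v/(S_6 - 1) = 1 + (711/5416)*v + ...; c7 = 711/5416.


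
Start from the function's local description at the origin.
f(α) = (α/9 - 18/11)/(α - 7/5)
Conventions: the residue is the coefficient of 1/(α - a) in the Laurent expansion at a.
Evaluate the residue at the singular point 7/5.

At the order-1 pole 7/5 set g(α) = (α - (7/5))*f(α) = α/9 - 18/11.
Simple pole: residue = g(a) at a = 7/5, which is -733/495.

The residue is -733/495.


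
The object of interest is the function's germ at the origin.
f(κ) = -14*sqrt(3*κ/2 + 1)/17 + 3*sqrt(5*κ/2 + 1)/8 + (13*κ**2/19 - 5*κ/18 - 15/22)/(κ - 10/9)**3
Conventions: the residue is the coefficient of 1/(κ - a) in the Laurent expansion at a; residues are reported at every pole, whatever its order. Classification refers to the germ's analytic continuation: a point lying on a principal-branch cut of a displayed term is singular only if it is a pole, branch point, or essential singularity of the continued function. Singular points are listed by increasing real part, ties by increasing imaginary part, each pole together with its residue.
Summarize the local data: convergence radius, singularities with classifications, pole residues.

Radius of convergence at 0: 2/5.
At -2/3: an algebraic (square-root) branch point.
At -2/5: an algebraic (square-root) branch point.
At 10/9: a pole of order 3; residue 13/19.

Denominator factor (κ - 10/9)^3: pole of order 3 at 10/9, modulus 10/9.
Branch term (-14/17)*sqrt(1 - κ/(-2/3)): its argument vanishes at κ = -2/3, a square-root branch point, modulus 2/3.
Branch term (3/8)*sqrt(1 - κ/(-2/5)): its argument vanishes at κ = -2/5, a square-root branch point, modulus 2/5.
The radius of convergence is the smallest modulus among the singular points: 2/5.
The branch terms are analytic at 10/9 and contribute nothing to the residue; only the rational part matters.
At the order-3 pole 10/9 set g(κ) = (κ - (10/9))^3*(rational part) = 13*κ**2/19 - 5*κ/18 - 15/22.
Order-3 pole: residue = g''(a)/2; g''(10/9) = 26/19, so the residue is 13/19.
List the singular points by increasing real part (a conjugate pair: the negative imaginary part first).


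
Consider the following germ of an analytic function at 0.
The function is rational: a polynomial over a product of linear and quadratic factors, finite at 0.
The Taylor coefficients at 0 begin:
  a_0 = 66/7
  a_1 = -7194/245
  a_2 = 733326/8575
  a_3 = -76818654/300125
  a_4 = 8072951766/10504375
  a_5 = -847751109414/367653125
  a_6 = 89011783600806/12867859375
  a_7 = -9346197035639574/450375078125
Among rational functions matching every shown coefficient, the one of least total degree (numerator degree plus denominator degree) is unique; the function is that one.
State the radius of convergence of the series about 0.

The radius of convergence is 1/3.

No rational of total degree below 3 reproduces all 8 coefficients; solving the [0/3] Pade equations on them gives f(γ) = 11/((γ + 1/3)*(γ**2 + 2*γ/5 + 7/2)), whose expansion matches every shown term.
Denominator factor (γ + 1/3): pole of order 1 at -1/3, modulus 1/3.
Denominator factor (γ**2 + 2*γ/5 + 7/2): discriminant -346/25, complex-conjugate roots (-1/5) + ((1/10)*sqrt(346))*i and (-1/5) - ((1/10)*sqrt(346))*i; poles of order 1, moduli (1/2)*sqrt(14) and (1/2)*sqrt(14).
The radius of convergence is the smallest modulus among the singular points: 1/3.


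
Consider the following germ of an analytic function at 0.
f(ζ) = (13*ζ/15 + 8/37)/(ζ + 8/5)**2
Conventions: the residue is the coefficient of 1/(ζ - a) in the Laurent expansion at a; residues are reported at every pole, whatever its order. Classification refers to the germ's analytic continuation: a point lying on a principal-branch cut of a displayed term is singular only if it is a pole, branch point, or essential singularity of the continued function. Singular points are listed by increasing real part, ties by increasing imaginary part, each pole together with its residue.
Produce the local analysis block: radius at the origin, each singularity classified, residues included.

Denominator factor (ζ + 8/5)^2: pole of order 2 at -8/5, modulus 8/5.
The radius of convergence is the smallest modulus among the singular points: 8/5.
At the order-2 pole -8/5 set g(ζ) = (ζ - (-8/5))^2*f(ζ) = 13*ζ/15 + 8/37.
Order-2 pole: residue = g'(a); g'(-8/5) = 13/15, so the residue is 13/15.

Radius of convergence at 0: 8/5.
At -8/5: a pole of order 2; residue 13/15.


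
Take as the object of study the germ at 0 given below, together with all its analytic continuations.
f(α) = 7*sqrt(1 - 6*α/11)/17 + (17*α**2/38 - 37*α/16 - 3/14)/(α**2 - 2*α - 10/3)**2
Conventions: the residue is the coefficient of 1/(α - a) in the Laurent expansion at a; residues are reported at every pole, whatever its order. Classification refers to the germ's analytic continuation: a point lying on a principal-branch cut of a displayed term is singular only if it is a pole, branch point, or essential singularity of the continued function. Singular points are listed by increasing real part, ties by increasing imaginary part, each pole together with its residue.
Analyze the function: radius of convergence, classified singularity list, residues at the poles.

Radius of convergence at 0: -1 + (1/3)*sqrt(39).
At 1 - (1/3)*sqrt(39): a pole of order 2; residue -(25651/1438528)*sqrt(39).
At 11/6: an algebraic (square-root) branch point.
At 1 + (1/3)*sqrt(39): a pole of order 2; residue (25651/1438528)*sqrt(39).

Denominator factor (α**2 - 2*α - 10/3)^2: discriminant 52/3, real irrational roots 1 + (1/3)*sqrt(39) and 1 - (1/3)*sqrt(39); poles of order 2, moduli 1 + (1/3)*sqrt(39) and -1 + (1/3)*sqrt(39).
Branch term (7/17)*sqrt(1 - α/(11/6)): its argument vanishes at α = 11/6, a square-root branch point, modulus 11/6.
The radius of convergence is the smallest modulus among the singular points: -1 + (1/3)*sqrt(39).
The branch term is analytic at 1 - (1/3)*sqrt(39) and contributes nothing to the residue; only the rational part matters.
The factor α**2 - 2*α - 10/3 splits as (α - a)(α - a') with a = 1 - (1/3)*sqrt(39), a' = 1 + (1/3)*sqrt(39). At the order-2 pole a set g(α) = (α - a)^2*(rational part) = [17*α**2/38 - 37*α/16 - 3/14] / (α - a')^2.
Order-2 pole: residue = g'(a); g'(1 - (1/3)*sqrt(39)) = -(25651/1438528)*sqrt(39), so the residue is -(25651/1438528)*sqrt(39).
The branch term is analytic at 1 + (1/3)*sqrt(39) and contributes nothing to the residue; only the rational part matters.
The factor α**2 - 2*α - 10/3 splits as (α - a)(α - a') with a = 1 + (1/3)*sqrt(39), a' = 1 - (1/3)*sqrt(39). At the order-2 pole a set g(α) = (α - a)^2*(rational part) = [17*α**2/38 - 37*α/16 - 3/14] / (α - a')^2.
Order-2 pole: residue = g'(a); g'(1 + (1/3)*sqrt(39)) = (25651/1438528)*sqrt(39), so the residue is (25651/1438528)*sqrt(39).
List the singular points by increasing real part (a conjugate pair: the negative imaginary part first).


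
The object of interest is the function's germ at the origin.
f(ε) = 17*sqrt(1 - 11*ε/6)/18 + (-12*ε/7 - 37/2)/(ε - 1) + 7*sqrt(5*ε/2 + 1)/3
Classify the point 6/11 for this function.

The term (17/18)*sqrt(1 - ε/(6/11)) has argument 1 - 6/11/(6/11) = 0 at 6/11: a square-root (algebraic, two-sheeted) branch point; the remaining terms are analytic or single-valued there.

The point is an algebraic (square-root) branch point.


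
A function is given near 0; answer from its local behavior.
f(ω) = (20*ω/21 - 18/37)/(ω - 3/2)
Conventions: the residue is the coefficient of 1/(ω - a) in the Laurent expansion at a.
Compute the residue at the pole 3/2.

The residue is 244/259.

At the order-1 pole 3/2 set g(ω) = (ω - (3/2))*f(ω) = 20*ω/21 - 18/37.
Simple pole: residue = g(a) at a = 3/2, which is 244/259.


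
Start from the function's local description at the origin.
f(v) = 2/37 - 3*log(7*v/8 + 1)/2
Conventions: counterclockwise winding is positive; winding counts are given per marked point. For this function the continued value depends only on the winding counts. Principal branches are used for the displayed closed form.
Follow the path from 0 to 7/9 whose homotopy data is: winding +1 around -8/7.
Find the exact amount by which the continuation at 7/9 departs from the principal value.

Continued minus principal equals -(3)*pi*i.

The rational part is single-valued and drops out of the difference; each branch term changes only by its own monodromy.
(-3/2)*log(1 - v/(-8/7)): each positive loop around -8/7 adds 2*pi*i to the log, so winding +1 contributes (-3/2)*(1)*2*pi*i = -(3)*pi*i.
Summing the contributions at v = 7/9 gives -(3)*pi*i.


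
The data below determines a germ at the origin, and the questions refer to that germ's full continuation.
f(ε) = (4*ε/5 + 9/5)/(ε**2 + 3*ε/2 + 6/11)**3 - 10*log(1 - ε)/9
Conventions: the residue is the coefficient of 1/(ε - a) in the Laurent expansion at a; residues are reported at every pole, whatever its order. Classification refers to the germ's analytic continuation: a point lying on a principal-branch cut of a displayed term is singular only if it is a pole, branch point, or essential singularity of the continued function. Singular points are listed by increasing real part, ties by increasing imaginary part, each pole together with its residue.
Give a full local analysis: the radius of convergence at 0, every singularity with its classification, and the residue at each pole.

Radius of convergence at 0: 3/4 - (1/44)*sqrt(33).
At -3/4 - (1/44)*sqrt(33): a pole of order 3; residue -(15488/15)*sqrt(33).
At -3/4 + (1/44)*sqrt(33): a pole of order 3; residue (15488/15)*sqrt(33).
At 1: a logarithmic branch point.

Denominator factor (ε**2 + 3*ε/2 + 6/11)^3: discriminant 3/44, real irrational roots -3/4 + (1/44)*sqrt(33) and -3/4 - (1/44)*sqrt(33); poles of order 3, moduli 3/4 - (1/44)*sqrt(33) and 3/4 + (1/44)*sqrt(33).
Branch term (-10/9)*log(1 - ε/(1)): its argument vanishes at ε = 1, a logarithmic branch point, modulus 1.
The radius of convergence is the smallest modulus among the singular points: 3/4 - (1/44)*sqrt(33).
The branch term is analytic at -3/4 - (1/44)*sqrt(33) and contributes nothing to the residue; only the rational part matters.
The factor ε**2 + 3*ε/2 + 6/11 splits as (ε - a)(ε - a') with a = -3/4 - (1/44)*sqrt(33), a' = -3/4 + (1/44)*sqrt(33). At the order-3 pole a set g(ε) = (ε - a)^3*(rational part) = [4*ε/5 + 9/5] / (ε - a')^3.
Order-3 pole: residue = g''(a)/2; g''(-3/4 - (1/44)*sqrt(33)) = -(30976/15)*sqrt(33), so the residue is -(15488/15)*sqrt(33).
The branch term is analytic at -3/4 + (1/44)*sqrt(33) and contributes nothing to the residue; only the rational part matters.
The factor ε**2 + 3*ε/2 + 6/11 splits as (ε - a)(ε - a') with a = -3/4 + (1/44)*sqrt(33), a' = -3/4 - (1/44)*sqrt(33). At the order-3 pole a set g(ε) = (ε - a)^3*(rational part) = [4*ε/5 + 9/5] / (ε - a')^3.
Order-3 pole: residue = g''(a)/2; g''(-3/4 + (1/44)*sqrt(33)) = (30976/15)*sqrt(33), so the residue is (15488/15)*sqrt(33).
List the singular points by increasing real part (a conjugate pair: the negative imaginary part first).


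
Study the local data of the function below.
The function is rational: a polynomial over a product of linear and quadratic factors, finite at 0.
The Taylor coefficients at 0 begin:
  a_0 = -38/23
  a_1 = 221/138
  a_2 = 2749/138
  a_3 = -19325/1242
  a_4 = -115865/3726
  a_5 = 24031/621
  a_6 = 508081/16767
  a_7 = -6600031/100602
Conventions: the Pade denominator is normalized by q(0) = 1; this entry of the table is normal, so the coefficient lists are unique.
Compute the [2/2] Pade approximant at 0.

Taylor coefficients needed (read off): a_0 = -38/23, a_1 = 221/138, a_2 = 2749/138, a_3 = -19325/1242, a_4 = -115865/3726.
Write the denominator as Q(ω) = 1 + q1*ω + q2*ω^2. Requiring Q*f - P = O(ω^5) with deg P <= 2 kills the coefficients of ω^3..ω^4 in Q*f:
  ω^3: a_3 + q1*a_2 + q2*a_1 = 0, i.e. -19325/1242 + (2749/138)*q1 + (221/138)*q2 = 0.
  ω^4: a_4 + q1*a_3 + q2*a_2 = 0, i.e. -115865/3726 + (-19325/1242)*q1 + (2749/138)*q2 = 0.
Solving this linear system: q1 = 66883555/108425751, q2 = 664497140/325277253.
The numerator is Q*f truncated at degree 2: P0 = a_0 = -38/23; P1 = a_1 + q1*a_0 = 968071159/1662528182; P2 = a_2 + q1*a_1 + q2*a_0 = 502570637/28664279.

The Pade approximant has numerator coefficients [-38/23, 968071159/1662528182, 502570637/28664279]; denominator coefficients [1, 66883555/108425751, 664497140/325277253].


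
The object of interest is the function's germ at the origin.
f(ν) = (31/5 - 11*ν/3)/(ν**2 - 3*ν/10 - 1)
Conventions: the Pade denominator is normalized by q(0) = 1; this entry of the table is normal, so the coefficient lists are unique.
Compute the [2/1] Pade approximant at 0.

Taylor coefficients needed (expand at 0): a_0 = -31/5, a_1 = 829/150, a_2 = -3929/500, a_3 = 118261/15000.
Write the denominator as Q(ν) = 1 + q1*ν. Requiring Q*f - P = O(ν^4) with deg P <= 2 kills the coefficients of ν^3..ν^3 in Q*f:
  ν^3: a_3 + q1*a_2 = 0, i.e. 118261/15000 + (-3929/500)*q1 = 0.
Solving this linear system: q1 = 118261/117870.
The numerator is Q*f truncated at degree 2: P0 = a_0 = -31/5; P1 = a_1 + q1*a_0 = -8179/11787; P2 = a_2 + q1*a_1 = -81790/35361.

The Pade approximant has numerator coefficients [-31/5, -8179/11787, -81790/35361]; denominator coefficients [1, 118261/117870].


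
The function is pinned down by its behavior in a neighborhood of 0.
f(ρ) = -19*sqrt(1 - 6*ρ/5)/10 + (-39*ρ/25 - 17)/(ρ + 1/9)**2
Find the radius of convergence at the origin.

The radius of convergence is 1/9.

Denominator factor (ρ + 1/9)^2: pole of order 2 at -1/9, modulus 1/9.
Branch term (-19/10)*sqrt(1 - ρ/(5/6)): its argument vanishes at ρ = 5/6, a square-root branch point, modulus 5/6.
The radius of convergence is the smallest modulus among the singular points: 1/9.


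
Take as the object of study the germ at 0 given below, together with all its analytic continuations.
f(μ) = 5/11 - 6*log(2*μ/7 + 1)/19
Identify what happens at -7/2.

The point is a logarithmic branch point.

The term (-6/19)*log(1 - μ/(-7/2)) has argument 1 - -7/2/(-7/2) = 0 at -7/2: a logarithmic (infinitely-sheeted) branch point; the remaining terms are analytic or single-valued there.


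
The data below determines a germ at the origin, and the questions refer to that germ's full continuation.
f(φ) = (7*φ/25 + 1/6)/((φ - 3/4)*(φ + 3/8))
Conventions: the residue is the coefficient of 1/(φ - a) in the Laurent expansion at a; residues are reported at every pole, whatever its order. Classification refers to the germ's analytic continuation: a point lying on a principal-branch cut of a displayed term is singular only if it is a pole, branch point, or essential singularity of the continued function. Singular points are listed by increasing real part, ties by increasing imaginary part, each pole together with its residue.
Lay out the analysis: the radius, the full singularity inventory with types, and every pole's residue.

Radius of convergence at 0: 3/8.
At -3/8: a pole of order 1; residue -37/675.
At 3/4: a pole of order 1; residue 226/675.

Denominator factor (φ - 3/4): pole of order 1 at 3/4, modulus 3/4.
Denominator factor (φ + 3/8): pole of order 1 at -3/8, modulus 3/8.
The radius of convergence is the smallest modulus among the singular points: 3/8.
At the order-1 pole -3/8 set g(φ) = (φ - (-3/8))*f(φ) = (7*φ/25 + 1/6)/(φ - 3/4).
Simple pole: residue = g(a) at a = -3/8, which is -37/675.
At the order-1 pole 3/4 set g(φ) = (φ - (3/4))*f(φ) = (7*φ/25 + 1/6)/(φ + 3/8).
Simple pole: residue = g(a) at a = 3/4, which is 226/675.
List the singular points by increasing real part (a conjugate pair: the negative imaginary part first).


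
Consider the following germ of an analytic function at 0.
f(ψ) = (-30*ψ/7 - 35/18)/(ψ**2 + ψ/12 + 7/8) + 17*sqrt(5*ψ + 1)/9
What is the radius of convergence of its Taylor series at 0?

The radius of convergence is 1/5.

Denominator factor (ψ**2 + ψ/12 + 7/8): discriminant -503/144, complex-conjugate roots (-1/24) + ((1/24)*sqrt(503))*i and (-1/24) - ((1/24)*sqrt(503))*i; poles of order 1, moduli (1/4)*sqrt(14) and (1/4)*sqrt(14).
Branch term (17/9)*sqrt(1 - ψ/(-1/5)): its argument vanishes at ψ = -1/5, a square-root branch point, modulus 1/5.
The radius of convergence is the smallest modulus among the singular points: 1/5.


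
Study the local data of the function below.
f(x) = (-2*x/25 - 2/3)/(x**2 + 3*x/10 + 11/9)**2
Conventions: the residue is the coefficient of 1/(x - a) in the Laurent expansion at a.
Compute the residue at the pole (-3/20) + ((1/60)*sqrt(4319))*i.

The residue is ((35352/18653761)*sqrt(4319))*i.

The factor x**2 + 3*x/10 + 11/9 splits as (x - a)(x - a') with a = (-3/20) + ((1/60)*sqrt(4319))*i, a' = (-3/20) - ((1/60)*sqrt(4319))*i. At the order-2 pole a set g(x) = (x - a)^2*f(x) = [-2*x/25 - 2/3] / (x - a')^2.
Order-2 pole: residue = g'(a); g'((-3/20) + ((1/60)*sqrt(4319))*i) = ((35352/18653761)*sqrt(4319))*i, so the residue is ((35352/18653761)*sqrt(4319))*i.


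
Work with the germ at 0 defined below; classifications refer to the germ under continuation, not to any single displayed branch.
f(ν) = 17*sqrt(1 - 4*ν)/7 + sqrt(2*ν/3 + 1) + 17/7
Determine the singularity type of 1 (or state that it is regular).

The point is a regular point.

There is no denominator, hence no pole anywhere.
Branch term sqrt(1 - ν/(-3/2)): argument at 1 is 5/3, nonzero, so 1 is not its branch point (a point on a principal cut is still regular for the continued germ).
Branch term sqrt(1 - ν/(1/4)): argument at 1 is -3, nonzero, so 1 is not its branch point (a point on a principal cut is still regular for the continued germ).
So the germ continues analytically to 1.


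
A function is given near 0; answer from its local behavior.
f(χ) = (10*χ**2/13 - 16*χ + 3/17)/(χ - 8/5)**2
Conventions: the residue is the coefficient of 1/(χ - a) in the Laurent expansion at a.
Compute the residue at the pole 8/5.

The residue is -176/13.

At the order-2 pole 8/5 set g(χ) = (χ - (8/5))^2*f(χ) = 10*χ**2/13 - 16*χ + 3/17.
Order-2 pole: residue = g'(a); g'(8/5) = -176/13, so the residue is -176/13.


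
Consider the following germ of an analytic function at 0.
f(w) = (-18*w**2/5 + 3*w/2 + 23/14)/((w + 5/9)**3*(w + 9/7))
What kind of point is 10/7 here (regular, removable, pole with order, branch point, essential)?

Denominator factors: w + 5/9 = 125/63 at w = 10/7; w + 9/7 = 19/7 at w = 10/7 — none vanishes.
So the germ continues analytically to 10/7.

The point is a regular point.


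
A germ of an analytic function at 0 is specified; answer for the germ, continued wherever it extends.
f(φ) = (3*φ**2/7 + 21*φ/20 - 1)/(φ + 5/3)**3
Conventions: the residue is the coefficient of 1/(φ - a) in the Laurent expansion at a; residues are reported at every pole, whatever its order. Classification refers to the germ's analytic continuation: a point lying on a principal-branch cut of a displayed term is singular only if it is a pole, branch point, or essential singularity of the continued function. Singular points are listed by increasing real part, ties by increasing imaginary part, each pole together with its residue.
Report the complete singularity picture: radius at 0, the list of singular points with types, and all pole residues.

Denominator factor (φ + 5/3)^3: pole of order 3 at -5/3, modulus 5/3.
The radius of convergence is the smallest modulus among the singular points: 5/3.
At the order-3 pole -5/3 set g(φ) = (φ - (-5/3))^3*f(φ) = 3*φ**2/7 + 21*φ/20 - 1.
Order-3 pole: residue = g''(a)/2; g''(-5/3) = 6/7, so the residue is 3/7.

Radius of convergence at 0: 5/3.
At -5/3: a pole of order 3; residue 3/7.


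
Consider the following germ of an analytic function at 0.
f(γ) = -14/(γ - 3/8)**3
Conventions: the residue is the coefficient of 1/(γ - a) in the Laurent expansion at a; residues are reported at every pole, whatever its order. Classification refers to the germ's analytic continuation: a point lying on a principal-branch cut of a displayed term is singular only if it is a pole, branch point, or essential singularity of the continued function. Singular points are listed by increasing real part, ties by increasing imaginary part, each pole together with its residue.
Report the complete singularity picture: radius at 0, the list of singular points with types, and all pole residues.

Radius of convergence at 0: 3/8.
At 3/8: a pole of order 3; residue 0.

Denominator factor (γ - 3/8)^3: pole of order 3 at 3/8, modulus 3/8.
The radius of convergence is the smallest modulus among the singular points: 3/8.
At the order-3 pole 3/8 set g(γ) = (γ - (3/8))^3*f(γ) = -14.
Order-3 pole: residue = g''(a)/2; g''(3/8) = 0, so the residue is 0.


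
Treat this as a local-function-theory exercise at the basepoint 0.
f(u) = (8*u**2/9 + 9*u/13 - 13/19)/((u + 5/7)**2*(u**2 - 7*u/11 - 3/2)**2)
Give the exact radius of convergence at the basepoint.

Denominator factor (u**2 - 7*u/11 - 3/2)^2: discriminant 775/121, real irrational roots 7/22 + (5/22)*sqrt(31) and 7/22 - (5/22)*sqrt(31); poles of order 2, moduli 7/22 + (5/22)*sqrt(31) and -7/22 + (5/22)*sqrt(31).
Denominator factor (u + 5/7)^2: pole of order 2 at -5/7, modulus 5/7.
The radius of convergence is the smallest modulus among the singular points: 5/7.

The radius of convergence is 5/7.


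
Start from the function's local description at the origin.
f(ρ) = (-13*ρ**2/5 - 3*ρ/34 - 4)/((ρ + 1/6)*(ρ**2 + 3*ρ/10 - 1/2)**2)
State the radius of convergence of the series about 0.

The radius of convergence is 1/6.

Denominator factor (ρ + 1/6): pole of order 1 at -1/6, modulus 1/6.
Denominator factor (ρ**2 + 3*ρ/10 - 1/2)^2: discriminant 209/100, real irrational roots -3/20 + (1/20)*sqrt(209) and -3/20 - (1/20)*sqrt(209); poles of order 2, moduli -3/20 + (1/20)*sqrt(209) and 3/20 + (1/20)*sqrt(209).
The radius of convergence is the smallest modulus among the singular points: 1/6.


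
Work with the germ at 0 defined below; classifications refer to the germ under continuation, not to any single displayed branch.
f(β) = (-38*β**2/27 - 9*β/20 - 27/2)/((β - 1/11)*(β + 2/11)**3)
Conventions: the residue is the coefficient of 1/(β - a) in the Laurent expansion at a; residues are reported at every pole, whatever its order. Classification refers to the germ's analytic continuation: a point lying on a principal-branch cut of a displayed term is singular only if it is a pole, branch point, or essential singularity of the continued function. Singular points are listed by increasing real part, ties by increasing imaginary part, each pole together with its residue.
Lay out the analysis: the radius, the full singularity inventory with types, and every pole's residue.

Denominator factor (β + 2/11)^3: pole of order 3 at -2/11, modulus 2/11.
Denominator factor (β - 1/11): pole of order 1 at 1/11, modulus 1/11.
The radius of convergence is the smallest modulus among the singular points: 1/11.
At the order-3 pole -2/11 set g(β) = (β - (-2/11))^3*f(β) = (-38*β**2/27 - 9*β/20 - 27/2)/(β - 1/11).
Order-3 pole: residue = g''(a)/2; g''(-2/11) = 9740753/7290, so the residue is 9740753/14580.
At the order-1 pole 1/11 set g(β) = (β - (1/11))*f(β) = (-38*β**2/27 - 9*β/20 - 27/2)/(β + 2/11)**3.
Simple pole: residue = g(a) at a = 1/11, which is -9740753/14580.
List the singular points by increasing real part (a conjugate pair: the negative imaginary part first).

Radius of convergence at 0: 1/11.
At -2/11: a pole of order 3; residue 9740753/14580.
At 1/11: a pole of order 1; residue -9740753/14580.


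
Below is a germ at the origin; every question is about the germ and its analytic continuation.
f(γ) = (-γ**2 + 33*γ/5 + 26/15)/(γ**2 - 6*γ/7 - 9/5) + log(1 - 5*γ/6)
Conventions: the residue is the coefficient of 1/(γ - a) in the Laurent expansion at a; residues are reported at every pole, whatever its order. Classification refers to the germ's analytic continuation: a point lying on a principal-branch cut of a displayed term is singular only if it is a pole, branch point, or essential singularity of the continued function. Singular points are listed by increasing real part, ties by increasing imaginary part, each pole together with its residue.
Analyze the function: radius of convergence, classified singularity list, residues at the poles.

Radius of convergence at 0: -3/7 + (9/35)*sqrt(30).
At 3/7 - (9/35)*sqrt(30): a pole of order 1; residue 201/70 - (88/567)*sqrt(30).
At 6/5: a logarithmic branch point.
At 3/7 + (9/35)*sqrt(30): a pole of order 1; residue 201/70 + (88/567)*sqrt(30).


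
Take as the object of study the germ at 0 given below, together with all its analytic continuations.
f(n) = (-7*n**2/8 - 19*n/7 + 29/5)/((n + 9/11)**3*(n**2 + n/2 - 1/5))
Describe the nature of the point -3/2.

The point is a regular point.

Denominator factors: n**2 + n/2 - 1/5 = 13/10 at n = -3/2; n + 9/11 = -15/22 at n = -3/2 — none vanishes.
So the germ continues analytically to -3/2.


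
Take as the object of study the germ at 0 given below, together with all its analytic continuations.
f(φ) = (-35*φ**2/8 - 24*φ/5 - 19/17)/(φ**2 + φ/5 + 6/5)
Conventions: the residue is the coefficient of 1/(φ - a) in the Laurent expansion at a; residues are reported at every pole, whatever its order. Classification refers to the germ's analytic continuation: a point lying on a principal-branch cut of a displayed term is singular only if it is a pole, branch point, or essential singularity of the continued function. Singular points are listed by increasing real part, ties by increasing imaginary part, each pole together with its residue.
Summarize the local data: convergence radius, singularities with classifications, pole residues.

Denominator factor (φ**2 + φ/5 + 6/5): discriminant -119/25, complex-conjugate roots (-1/10) + ((1/10)*sqrt(119))*i and (-1/10) - ((1/10)*sqrt(119))*i; poles of order 1, moduli (1/5)*sqrt(30) and (1/5)*sqrt(30).
The radius of convergence is the smallest modulus among the singular points: (1/5)*sqrt(30).
The factor φ**2 + φ/5 + 6/5 splits as (φ - a)(φ - a') with a = (-1/10) - ((1/10)*sqrt(119))*i, a' = (-1/10) + ((1/10)*sqrt(119))*i. At the order-1 pole a set g(φ) = (φ - a)*f(φ) = [-35*φ**2/8 - 24*φ/5 - 19/17] / (φ - a').
Simple pole: residue = g(a) at a = (-1/10) - ((1/10)*sqrt(119))*i, which is (-157/80) + ((30769/161840)*sqrt(119))*i.
The factor φ**2 + φ/5 + 6/5 splits as (φ - a)(φ - a') with a = (-1/10) + ((1/10)*sqrt(119))*i, a' = (-1/10) - ((1/10)*sqrt(119))*i. At the order-1 pole a set g(φ) = (φ - a)*f(φ) = [-35*φ**2/8 - 24*φ/5 - 19/17] / (φ - a').
Simple pole: residue = g(a) at a = (-1/10) + ((1/10)*sqrt(119))*i, which is (-157/80) - ((30769/161840)*sqrt(119))*i.
List the singular points by increasing real part (a conjugate pair: the negative imaginary part first).

Radius of convergence at 0: (1/5)*sqrt(30).
At (-1/10) - ((1/10)*sqrt(119))*i: a pole of order 1; residue (-157/80) + ((30769/161840)*sqrt(119))*i.
At (-1/10) + ((1/10)*sqrt(119))*i: a pole of order 1; residue (-157/80) - ((30769/161840)*sqrt(119))*i.


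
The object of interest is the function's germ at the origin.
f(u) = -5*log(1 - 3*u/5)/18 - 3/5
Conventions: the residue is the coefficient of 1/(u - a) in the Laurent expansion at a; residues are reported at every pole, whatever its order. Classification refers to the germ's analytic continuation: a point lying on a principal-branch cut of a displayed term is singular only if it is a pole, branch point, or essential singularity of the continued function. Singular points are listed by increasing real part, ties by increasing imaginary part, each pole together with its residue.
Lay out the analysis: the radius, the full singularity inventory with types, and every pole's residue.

Radius of convergence at 0: 5/3.
At 5/3: a logarithmic branch point.

Branch term (-5/18)*log(1 - u/(5/3)): its argument vanishes at u = 5/3, a logarithmic branch point, modulus 5/3.
The radius of convergence is the smallest modulus among the singular points: 5/3.


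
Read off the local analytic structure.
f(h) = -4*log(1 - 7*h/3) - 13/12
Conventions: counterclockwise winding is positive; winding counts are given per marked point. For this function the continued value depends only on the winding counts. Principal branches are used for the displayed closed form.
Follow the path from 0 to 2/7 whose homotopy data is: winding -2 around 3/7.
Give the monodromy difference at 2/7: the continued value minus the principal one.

Continued minus principal equals (16)*pi*i.

The rational part is single-valued and drops out of the difference; each branch term changes only by its own monodromy.
(-4)*log(1 - h/(3/7)): each positive loop around 3/7 adds 2*pi*i to the log, so winding -2 contributes (-4)*(-2)*2*pi*i = (16)*pi*i.
Summing the contributions at h = 2/7 gives (16)*pi*i.


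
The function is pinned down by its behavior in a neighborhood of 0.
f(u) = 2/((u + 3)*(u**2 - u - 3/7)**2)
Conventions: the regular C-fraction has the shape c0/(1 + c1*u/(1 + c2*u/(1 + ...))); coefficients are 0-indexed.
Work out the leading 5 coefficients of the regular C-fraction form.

The regular C-fraction coefficients are [98/27, 5, -7/15, 226/45, -4045/1017].

Taylor coefficients (expand at 0): a_0 = 98/27, a_1 = -490/27, a_2 = 6664/81, a_3 = -240884/729, a_4 = 102116/81.
c0 = a_0 = 98/27. Peel one level at a time: if S = 1 + c*u/S' with S'(0) = 1, then c is the u-coefficient of S and S' = c*u/(S - 1).
S_1 = c0/f = 1 + (5)*u + (7/3)*u^2 + ...; c1 = 5.
S_2 = c1*u/(S_1 - 1) = 1 + (-7/15)*u + (1582/675)*u^2 + ...; c2 = -7/15.
S_3 = c2*u/(S_2 - 1) = 1 + (226/45)*u + (1618/81)*u^2 + ...; c3 = 226/45.
S_4 = c3*u/(S_3 - 1) = 1 + (-4045/1017)*u + ...; c4 = -4045/1017.


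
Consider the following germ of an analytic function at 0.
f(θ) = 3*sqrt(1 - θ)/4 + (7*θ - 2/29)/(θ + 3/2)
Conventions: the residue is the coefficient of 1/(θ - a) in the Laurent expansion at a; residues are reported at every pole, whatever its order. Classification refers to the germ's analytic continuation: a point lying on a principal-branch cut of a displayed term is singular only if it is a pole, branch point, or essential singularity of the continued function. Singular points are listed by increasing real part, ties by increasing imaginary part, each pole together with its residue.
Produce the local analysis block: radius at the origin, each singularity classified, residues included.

Radius of convergence at 0: 1.
At -3/2: a pole of order 1; residue -613/58.
At 1: an algebraic (square-root) branch point.

Denominator factor (θ + 3/2): pole of order 1 at -3/2, modulus 3/2.
Branch term (3/4)*sqrt(1 - θ/(1)): its argument vanishes at θ = 1, a square-root branch point, modulus 1.
The radius of convergence is the smallest modulus among the singular points: 1.
The branch term is analytic at -3/2 and contributes nothing to the residue; only the rational part matters.
At the order-1 pole -3/2 set g(θ) = (θ - (-3/2))*(rational part) = 7*θ - 2/29.
Simple pole: residue = g(a) at a = -3/2, which is -613/58.
List the singular points by increasing real part (a conjugate pair: the negative imaginary part first).
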